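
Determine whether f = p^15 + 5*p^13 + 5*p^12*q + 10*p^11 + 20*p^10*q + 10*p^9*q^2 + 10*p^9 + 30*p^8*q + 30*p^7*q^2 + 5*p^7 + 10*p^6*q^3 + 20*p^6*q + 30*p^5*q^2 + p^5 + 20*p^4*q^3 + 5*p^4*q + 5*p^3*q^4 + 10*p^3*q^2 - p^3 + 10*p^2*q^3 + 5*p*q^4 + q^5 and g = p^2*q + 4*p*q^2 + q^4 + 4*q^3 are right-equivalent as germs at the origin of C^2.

No.

The Hessian of f at 0 has rank 0. Corank 2; j^3 = -p^3 is a perfect cube, so E-series; the 5-jet and mu = 8 give E_8. The Hessian of g at 0 has rank 0. Corank 2; j^3 = q*(p + 2*q)^2 has shape L^2 M (L != M), so D-series; mu = 5 gives D_5. f is E_8 but g is D_5, hence not right-equivalent.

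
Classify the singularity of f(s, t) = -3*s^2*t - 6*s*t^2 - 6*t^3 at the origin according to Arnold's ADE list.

The Hessian of f at 0 is [[0, 0], [0, 0]] with rank 0, so corank 2. A Groebner basis of the Jacobian ideal J(f) in C{s,t} is {t^3, s^2 + 2*t^2, s*t + t^2}; counting standard monomials gives mu = 4. Corank 2; j^3 = -3*t*(s^2 + 2*s*t + 2*t^2) splits into three distinct lines over C (the quadratic factor has nonzero discriminant), so D_4.

D_{4}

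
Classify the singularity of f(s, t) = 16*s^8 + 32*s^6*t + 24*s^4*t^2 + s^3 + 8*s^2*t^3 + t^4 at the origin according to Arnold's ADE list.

The Hessian of f at 0 is [[0, 0], [0, 0]] with rank 0, so corank 2. A Groebner basis of the Jacobian ideal J(f) in C{s,t} is {t^3, s^2}; counting standard monomials gives mu = 6. Corank 2; j^3 = s^3 is a perfect cube, so E-series; the 4-jet and mu = 6 give E_6.

E_6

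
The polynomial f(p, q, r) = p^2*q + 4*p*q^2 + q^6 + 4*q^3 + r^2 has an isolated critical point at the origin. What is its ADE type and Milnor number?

Type D7, Milnor number mu = 7.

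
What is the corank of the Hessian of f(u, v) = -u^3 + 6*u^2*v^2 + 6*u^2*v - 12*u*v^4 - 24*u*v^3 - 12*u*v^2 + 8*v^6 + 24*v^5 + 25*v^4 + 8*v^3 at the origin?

Hessian at 0 has rank 0.

2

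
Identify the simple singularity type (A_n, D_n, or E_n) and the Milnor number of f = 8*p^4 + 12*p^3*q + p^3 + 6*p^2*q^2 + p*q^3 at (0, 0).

Type E7, Milnor number mu = 7.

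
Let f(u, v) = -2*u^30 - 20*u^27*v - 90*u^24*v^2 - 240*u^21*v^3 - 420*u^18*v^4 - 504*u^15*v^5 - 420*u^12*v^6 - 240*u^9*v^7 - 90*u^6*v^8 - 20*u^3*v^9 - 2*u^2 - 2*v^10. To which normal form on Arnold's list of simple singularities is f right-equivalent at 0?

A_9

The Hessian of f at 0 has rank 1. Corank 1: A-series; mu = 9 gives A_9.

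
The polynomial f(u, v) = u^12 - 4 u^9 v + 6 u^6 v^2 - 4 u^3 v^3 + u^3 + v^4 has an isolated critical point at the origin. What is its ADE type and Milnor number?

Type E_{6}, Milnor number mu = 6.

The Hessian of f at 0 is [[0, 0], [0, 0]] with rank 0, so corank 2. A Groebner basis of the Jacobian ideal J(f) in C{u,v} is {v^3, u^2}; counting standard monomials gives mu = 6. Corank 2; j^3 = u^3 is a perfect cube, so E-series; the 4-jet and mu = 6 give E_6.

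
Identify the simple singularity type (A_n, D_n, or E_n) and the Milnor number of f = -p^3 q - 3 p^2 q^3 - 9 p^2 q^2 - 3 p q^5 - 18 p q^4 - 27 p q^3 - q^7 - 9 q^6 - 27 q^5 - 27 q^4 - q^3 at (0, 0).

Type E_7, Milnor number mu = 7.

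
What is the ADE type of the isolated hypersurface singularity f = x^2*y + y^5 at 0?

D_6

The Hessian of f at 0 has rank 0. Corank 2; j^3 = x^2*y has shape L^2 M (L != M), so D-series; mu = 6 gives D_6.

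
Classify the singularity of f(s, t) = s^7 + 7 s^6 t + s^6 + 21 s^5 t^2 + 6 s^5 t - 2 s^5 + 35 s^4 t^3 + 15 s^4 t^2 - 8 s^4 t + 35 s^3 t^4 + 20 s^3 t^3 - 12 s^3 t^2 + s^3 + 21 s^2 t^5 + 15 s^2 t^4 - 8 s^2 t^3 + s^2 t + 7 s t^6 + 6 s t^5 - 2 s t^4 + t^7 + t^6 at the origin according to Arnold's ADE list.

The Hessian of f at 0 is [[0, 0], [0, 0]] with rank 0, so corank 2. A Groebner basis of the Jacobian ideal J(f) in C{s,t} is {-s^2 - s*t + t^4, s^3, s^2*t, s^2/6 + s*t^2}; counting standard monomials gives mu = 7. Corank 2; j^3 = s^2*(s + t) has shape L^2 M (L != M), so D-series; mu = 7 gives D_7.

D_7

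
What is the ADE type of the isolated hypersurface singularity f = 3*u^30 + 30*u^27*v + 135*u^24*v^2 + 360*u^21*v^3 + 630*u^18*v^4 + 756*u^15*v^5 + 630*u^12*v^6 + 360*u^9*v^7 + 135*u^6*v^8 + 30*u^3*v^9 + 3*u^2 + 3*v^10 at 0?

The Hessian of f at 0 has rank 1. Corank 1: A-series; mu = 9 gives A_9.

A_{9}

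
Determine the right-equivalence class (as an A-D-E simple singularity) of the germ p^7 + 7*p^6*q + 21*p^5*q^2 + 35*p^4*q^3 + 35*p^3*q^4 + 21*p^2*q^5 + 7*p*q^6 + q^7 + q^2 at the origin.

The Hessian of f at 0 has rank 1. Corank 1: A-series; mu = 6 gives A_6.

A_{6}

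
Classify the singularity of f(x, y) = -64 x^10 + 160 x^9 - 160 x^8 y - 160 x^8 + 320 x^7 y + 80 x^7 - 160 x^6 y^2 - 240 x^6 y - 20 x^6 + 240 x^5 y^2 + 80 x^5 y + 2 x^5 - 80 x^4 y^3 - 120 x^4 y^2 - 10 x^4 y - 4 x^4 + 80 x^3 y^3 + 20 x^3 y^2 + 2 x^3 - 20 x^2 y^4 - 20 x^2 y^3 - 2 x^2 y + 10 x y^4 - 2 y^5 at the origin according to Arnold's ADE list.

D_{6}

The Hessian of f at 0 has rank 0. Corank 2; j^3 = 2*x^2*(x - y) has shape L^2 M (L != M), so D-series; mu = 6 gives D_6.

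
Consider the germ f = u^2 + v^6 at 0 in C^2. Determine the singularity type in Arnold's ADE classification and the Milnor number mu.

The Hessian of f at 0 is [[2, 0], [0, 0]] with rank 1, so corank 1. A Groebner basis of the Jacobian ideal J(f) in C{u,v} is {v^5, u}; counting standard monomials gives mu = 5. Corank 1: A-series; mu = 5 gives A_5.

Type A_5, Milnor number mu = 5.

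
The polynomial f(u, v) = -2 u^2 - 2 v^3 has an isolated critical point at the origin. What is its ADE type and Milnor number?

Type A2, Milnor number mu = 2.

The Hessian of f at 0 has rank 1. Corank 1: A-series; mu = 2 gives A_2.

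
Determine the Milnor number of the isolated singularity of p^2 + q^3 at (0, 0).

2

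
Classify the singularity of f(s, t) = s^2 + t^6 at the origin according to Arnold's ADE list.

A5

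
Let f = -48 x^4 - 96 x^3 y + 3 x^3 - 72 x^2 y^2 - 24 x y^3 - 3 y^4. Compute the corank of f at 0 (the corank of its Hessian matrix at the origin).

2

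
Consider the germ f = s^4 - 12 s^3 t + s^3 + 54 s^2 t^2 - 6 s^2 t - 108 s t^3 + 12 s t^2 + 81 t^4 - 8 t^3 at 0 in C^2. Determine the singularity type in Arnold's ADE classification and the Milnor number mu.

Type E_6, Milnor number mu = 6.

The Hessian of f at 0 is [[0, 0], [0, 0]] with rank 0, so corank 2. A Groebner basis of the Jacobian ideal J(f) in C{s,t} is {t^4, s*t^2 - 7*t^3/3, s^2 - 4*s*t + 4*t^2}; counting standard monomials gives mu = 6. Corank 2; j^3 = (s - 2*t)^3 is a perfect cube, so E-series; the 4-jet and mu = 6 give E_6.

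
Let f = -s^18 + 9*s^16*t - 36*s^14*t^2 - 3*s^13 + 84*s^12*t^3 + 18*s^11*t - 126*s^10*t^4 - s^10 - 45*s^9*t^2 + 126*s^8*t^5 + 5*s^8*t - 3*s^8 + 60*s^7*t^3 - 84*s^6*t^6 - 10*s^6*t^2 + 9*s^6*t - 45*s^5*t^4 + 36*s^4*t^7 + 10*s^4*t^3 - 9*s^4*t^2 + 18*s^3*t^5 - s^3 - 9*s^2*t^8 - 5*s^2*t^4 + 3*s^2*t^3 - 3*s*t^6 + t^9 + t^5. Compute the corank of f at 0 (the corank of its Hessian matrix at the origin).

2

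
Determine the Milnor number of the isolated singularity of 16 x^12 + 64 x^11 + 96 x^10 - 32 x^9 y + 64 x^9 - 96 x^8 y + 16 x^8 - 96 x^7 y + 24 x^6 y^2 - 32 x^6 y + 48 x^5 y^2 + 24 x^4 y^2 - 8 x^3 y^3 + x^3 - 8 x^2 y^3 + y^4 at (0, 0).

6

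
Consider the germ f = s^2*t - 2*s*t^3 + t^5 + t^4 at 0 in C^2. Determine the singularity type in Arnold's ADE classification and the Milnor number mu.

The Hessian of f at 0 is [[0, 0], [0, 0]] with rank 0, so corank 2. A Groebner basis of the Jacobian ideal J(f) in C{s,t} is {s*t^2, -s*t + t^3, s^2 + 4*s*t}; counting standard monomials gives mu = 5. Corank 2; j^3 = s^2*t has shape L^2 M (L != M), so D-series; mu = 5 gives D_5.

Type D_5, Milnor number mu = 5.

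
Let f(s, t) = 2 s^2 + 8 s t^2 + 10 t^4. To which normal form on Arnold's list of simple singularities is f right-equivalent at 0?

A_{3}

The Hessian of f at 0 has rank 1. Corank 1: A-series; mu = 3 gives A_3.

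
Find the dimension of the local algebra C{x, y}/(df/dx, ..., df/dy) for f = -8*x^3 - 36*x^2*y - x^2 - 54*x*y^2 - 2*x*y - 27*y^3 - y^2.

2

The Hessian of f at 0 has rank 1. Corank 1: A-series; mu = 2 gives A_2.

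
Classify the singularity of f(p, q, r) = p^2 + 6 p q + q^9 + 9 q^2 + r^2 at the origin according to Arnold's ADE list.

A_8

The Hessian of f at 0 is [[2, 6, 0], [6, 18, 0], [0, 0, 2]] with rank 2, so corank 1. A Groebner basis of the Jacobian ideal J(f) in C{p,q,r} is {q^8, p + 3*q, r}; counting standard monomials gives mu = 8. Corank 1: A-series; mu = 8 gives A_8.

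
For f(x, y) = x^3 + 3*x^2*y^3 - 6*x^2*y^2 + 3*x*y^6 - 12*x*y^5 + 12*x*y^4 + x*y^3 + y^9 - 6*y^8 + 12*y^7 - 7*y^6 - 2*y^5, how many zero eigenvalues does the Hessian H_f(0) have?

2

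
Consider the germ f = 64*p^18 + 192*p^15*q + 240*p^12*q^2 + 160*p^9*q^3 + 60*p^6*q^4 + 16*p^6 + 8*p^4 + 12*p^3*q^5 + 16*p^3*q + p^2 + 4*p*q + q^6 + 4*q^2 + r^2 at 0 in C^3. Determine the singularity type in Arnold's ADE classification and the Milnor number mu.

Type A5, Milnor number mu = 5.

The Hessian of f at 0 has rank 2. Corank 1: A-series; mu = 5 gives A_5.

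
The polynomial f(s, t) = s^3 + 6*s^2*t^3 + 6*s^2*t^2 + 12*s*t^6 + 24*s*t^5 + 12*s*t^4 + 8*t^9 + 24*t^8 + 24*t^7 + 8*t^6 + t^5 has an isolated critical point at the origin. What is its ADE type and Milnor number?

Type E_8, Milnor number mu = 8.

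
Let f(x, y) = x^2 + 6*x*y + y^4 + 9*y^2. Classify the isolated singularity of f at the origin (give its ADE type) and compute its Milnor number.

Type A_3, Milnor number mu = 3.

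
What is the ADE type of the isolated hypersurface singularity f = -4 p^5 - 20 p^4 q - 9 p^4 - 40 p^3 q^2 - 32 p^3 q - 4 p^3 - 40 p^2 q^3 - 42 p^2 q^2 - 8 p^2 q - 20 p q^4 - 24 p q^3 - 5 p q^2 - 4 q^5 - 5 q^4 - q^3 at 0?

The Hessian of f at 0 has rank 0. Corank 2; j^3 = -(p + q)*(2*p + q)^2 has shape L^2 M (L != M), so D-series; mu = 5 gives D_5.

D_5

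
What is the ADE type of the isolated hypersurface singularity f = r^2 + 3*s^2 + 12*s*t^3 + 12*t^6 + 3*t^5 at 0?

The Hessian of f at 0 has rank 2. Corank 1: A-series; mu = 4 gives A_4.

A_4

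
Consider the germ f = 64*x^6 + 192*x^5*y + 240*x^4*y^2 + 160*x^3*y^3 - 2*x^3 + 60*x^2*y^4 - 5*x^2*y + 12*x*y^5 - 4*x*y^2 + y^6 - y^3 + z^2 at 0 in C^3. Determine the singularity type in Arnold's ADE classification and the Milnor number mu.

Type D7, Milnor number mu = 7.

The Hessian of f at 0 is [[0, 0, 0], [0, 0, 0], [0, 0, 2]] with rank 1, so corank 2. A Groebner basis of the Jacobian ideal J(f) in C{x,y,z} is {x*y/12 + y^5 + y^2/12, x*y^2 + y^3, x^2 + 3*x*y/2 + y^2/2, z}; counting standard monomials gives mu = 7. Corank 2; j^3 = -(x + y)^2*(2*x + y) has shape L^2 M (L != M), so D-series; mu = 7 gives D_7.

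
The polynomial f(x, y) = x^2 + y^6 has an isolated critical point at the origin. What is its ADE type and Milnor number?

Type A_5, Milnor number mu = 5.

The Hessian of f at 0 has rank 1. Corank 1: A-series; mu = 5 gives A_5.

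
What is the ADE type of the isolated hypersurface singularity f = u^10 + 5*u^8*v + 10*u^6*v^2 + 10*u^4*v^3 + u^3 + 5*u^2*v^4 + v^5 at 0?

The Hessian of f at 0 is [[0, 0], [0, 0]] with rank 0, so corank 2. A Groebner basis of the Jacobian ideal J(f) in C{u,v} is {v^4, u^2}; counting standard monomials gives mu = 8. Corank 2; j^3 = u^3 is a perfect cube, so E-series; the 5-jet and mu = 8 give E_8.

E_8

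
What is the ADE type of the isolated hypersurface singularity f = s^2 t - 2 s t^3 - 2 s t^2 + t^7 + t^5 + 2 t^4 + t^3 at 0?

The Hessian of f at 0 is [[0, 0], [0, 0]] with rank 0, so corank 2. A Groebner basis of the Jacobian ideal J(f) in C{s,t} is {s^2*t^2 - 2*s^2*t + s^2/7 + 20*s*t^2/7 - 8*s*t/7 + t^2, s^3 - 3*s^2*t + s^2/7 + 20*s*t^2/7 - 8*s*t/7 + t^2, -s*t + t^3 + t^2}; counting standard monomials gives mu = 8. Corank 2; j^3 = t*(s - t)^2 has shape L^2 M (L != M), so D-series; mu = 8 gives D_8.

D_8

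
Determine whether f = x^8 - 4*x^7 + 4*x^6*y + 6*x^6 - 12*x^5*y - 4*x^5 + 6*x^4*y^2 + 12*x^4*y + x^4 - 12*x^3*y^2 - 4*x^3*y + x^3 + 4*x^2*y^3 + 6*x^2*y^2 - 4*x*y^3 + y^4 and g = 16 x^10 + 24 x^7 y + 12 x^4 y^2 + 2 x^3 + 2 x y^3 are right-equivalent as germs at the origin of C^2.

No.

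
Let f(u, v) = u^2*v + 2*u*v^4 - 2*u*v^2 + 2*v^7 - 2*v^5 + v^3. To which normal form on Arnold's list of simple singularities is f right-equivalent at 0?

D8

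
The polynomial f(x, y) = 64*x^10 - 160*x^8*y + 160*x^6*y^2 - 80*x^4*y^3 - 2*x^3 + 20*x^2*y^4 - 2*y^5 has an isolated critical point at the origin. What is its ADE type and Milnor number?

Type E_8, Milnor number mu = 8.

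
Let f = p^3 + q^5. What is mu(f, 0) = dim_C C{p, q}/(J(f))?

8

The Hessian of f at 0 has rank 0. Corank 2; j^3 = p^3 is a perfect cube, so E-series; the 5-jet and mu = 8 give E_8.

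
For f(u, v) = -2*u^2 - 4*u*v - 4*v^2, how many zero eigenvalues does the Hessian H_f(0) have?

0

The Hessian at 0 is [[-4, -4], [-4, -8]] of rank 2; hence corank 0.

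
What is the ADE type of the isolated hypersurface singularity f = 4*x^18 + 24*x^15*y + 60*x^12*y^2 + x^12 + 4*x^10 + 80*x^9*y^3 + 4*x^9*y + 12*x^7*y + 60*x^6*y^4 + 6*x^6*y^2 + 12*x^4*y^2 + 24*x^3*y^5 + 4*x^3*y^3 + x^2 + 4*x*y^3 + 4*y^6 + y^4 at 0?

A_3

The Hessian of f at 0 is [[2, 0], [0, 0]] with rank 1, so corank 1. A Groebner basis of the Jacobian ideal J(f) in C{x,y} is {y^3, x}; counting standard monomials gives mu = 3. Corank 1: A-series; mu = 3 gives A_3.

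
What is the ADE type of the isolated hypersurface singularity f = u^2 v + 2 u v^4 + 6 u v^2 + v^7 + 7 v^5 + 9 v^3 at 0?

D_{6}

The Hessian of f at 0 has rank 0. Corank 2; j^3 = v*(u + 3*v)^2 has shape L^2 M (L != M), so D-series; mu = 6 gives D_6.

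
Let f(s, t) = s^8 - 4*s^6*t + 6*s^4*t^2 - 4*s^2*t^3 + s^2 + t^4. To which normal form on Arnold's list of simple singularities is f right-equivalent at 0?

The Hessian of f at 0 is [[2, 0], [0, 0]] with rank 1, so corank 1. A Groebner basis of the Jacobian ideal J(f) in C{s,t} is {t^3, s}; counting standard monomials gives mu = 3. Corank 1: A-series; mu = 3 gives A_3.

A_3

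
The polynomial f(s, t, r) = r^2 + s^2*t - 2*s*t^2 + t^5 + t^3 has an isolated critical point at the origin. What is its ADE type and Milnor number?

The Hessian of f at 0 has rank 1. Corank 2; j^3 = t*(s - t)^2 has shape L^2 M (L != M), so D-series; mu = 6 gives D_6.

Type D6, Milnor number mu = 6.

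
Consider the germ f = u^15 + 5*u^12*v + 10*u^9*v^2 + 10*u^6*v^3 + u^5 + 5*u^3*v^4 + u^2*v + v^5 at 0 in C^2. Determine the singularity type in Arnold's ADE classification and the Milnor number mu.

The Hessian of f at 0 has rank 0. Corank 2; j^3 = u^2*v has shape L^2 M (L != M), so D-series; mu = 6 gives D_6.

Type D_6, Milnor number mu = 6.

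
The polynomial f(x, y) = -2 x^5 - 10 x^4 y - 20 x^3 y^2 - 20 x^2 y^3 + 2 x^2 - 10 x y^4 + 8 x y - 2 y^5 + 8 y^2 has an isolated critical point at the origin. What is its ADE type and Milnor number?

Type A_{4}, Milnor number mu = 4.

The Hessian of f at 0 is [[4, 8], [8, 16]] with rank 1, so corank 1. A Groebner basis of the Jacobian ideal J(f) in C{x,y} is {y^4, x + 2*y}; counting standard monomials gives mu = 4. Corank 1: A-series; mu = 4 gives A_4.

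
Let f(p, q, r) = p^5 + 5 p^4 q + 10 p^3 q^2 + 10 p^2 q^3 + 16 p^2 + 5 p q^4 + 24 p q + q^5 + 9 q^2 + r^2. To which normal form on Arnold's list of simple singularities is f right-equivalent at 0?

A_{4}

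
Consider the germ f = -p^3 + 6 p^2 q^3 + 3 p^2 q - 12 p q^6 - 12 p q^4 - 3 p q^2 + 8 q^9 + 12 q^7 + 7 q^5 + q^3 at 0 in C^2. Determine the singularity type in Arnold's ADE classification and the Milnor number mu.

The Hessian of f at 0 is [[0, 0], [0, 0]] with rank 0, so corank 2. A Groebner basis of the Jacobian ideal J(f) in C{p,q} is {-p^2/4 + p*q^3 + p*q/2 - q^2/4, q^4, p^3 - 3*p*q^2 + 2*q^3, p^2*q - 2*p*q^2 + q^3}; counting standard monomials gives mu = 8. Corank 2; j^3 = -(p - q)^3 is a perfect cube, so E-series; the 5-jet and mu = 8 give E_8.

Type E_{8}, Milnor number mu = 8.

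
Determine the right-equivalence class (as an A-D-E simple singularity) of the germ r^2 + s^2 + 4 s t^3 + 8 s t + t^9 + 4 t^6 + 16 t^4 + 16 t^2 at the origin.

The Hessian of f at 0 is [[2, 8, 0], [8, 32, 0], [0, 0, 2]] with rank 2, so corank 1. A Groebner basis of the Jacobian ideal J(f) in C{s,t,r} is {s^2*t^2 - 4*s^2 - 24*s*t - 32*t^2, s^3 + 12*s^2*t + 48*s*t^2 - 32*s - 128*t, s/2 + t^3 + 2*t, r}; counting standard monomials gives mu = 8. Corank 1: A-series; mu = 8 gives A_8.

A8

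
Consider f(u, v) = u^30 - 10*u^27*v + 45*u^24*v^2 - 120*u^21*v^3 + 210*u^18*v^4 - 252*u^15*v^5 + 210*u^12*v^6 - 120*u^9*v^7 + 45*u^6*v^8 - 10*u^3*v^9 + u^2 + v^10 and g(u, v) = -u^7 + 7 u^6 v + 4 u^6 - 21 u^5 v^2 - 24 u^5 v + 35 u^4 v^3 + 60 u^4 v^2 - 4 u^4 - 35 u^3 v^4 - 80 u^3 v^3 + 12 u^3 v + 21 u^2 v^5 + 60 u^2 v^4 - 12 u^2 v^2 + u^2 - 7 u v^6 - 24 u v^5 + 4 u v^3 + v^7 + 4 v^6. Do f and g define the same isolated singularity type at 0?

No.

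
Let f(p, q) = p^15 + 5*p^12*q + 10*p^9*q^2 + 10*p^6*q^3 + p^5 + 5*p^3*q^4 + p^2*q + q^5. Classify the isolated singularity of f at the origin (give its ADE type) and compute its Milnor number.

Type D_{6}, Milnor number mu = 6.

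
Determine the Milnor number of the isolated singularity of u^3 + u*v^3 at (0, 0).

7

The Hessian of f at 0 has rank 0. Corank 2; j^3 = u^3 is a perfect cube, so E-series; the 4-jet and mu = 7 give E_7.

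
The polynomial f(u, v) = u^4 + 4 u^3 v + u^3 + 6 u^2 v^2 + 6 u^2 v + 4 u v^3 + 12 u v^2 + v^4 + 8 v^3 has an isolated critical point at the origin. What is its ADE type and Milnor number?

The Hessian of f at 0 has rank 0. Corank 2; j^3 = (u + 2*v)^3 is a perfect cube, so E-series; the 4-jet and mu = 6 give E_6.

Type E_6, Milnor number mu = 6.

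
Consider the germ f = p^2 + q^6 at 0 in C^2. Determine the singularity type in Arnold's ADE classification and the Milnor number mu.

Type A_5, Milnor number mu = 5.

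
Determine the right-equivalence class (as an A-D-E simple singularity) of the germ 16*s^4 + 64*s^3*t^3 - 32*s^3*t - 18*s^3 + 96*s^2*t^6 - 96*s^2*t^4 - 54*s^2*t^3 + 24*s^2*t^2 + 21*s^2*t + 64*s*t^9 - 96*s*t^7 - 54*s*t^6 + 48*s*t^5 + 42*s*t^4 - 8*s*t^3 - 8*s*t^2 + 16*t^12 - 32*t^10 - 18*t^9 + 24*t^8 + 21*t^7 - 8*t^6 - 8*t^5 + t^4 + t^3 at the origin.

The Hessian of f at 0 has rank 0. Corank 2; j^3 = -(2*s - t)*(3*s - t)^2 has shape L^2 M (L != M), so D-series; mu = 5 gives D_5.

D5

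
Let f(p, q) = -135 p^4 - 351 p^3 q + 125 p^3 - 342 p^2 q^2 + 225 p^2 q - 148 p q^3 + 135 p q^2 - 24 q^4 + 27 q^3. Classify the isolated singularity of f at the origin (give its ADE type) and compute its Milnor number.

Type E7, Milnor number mu = 7.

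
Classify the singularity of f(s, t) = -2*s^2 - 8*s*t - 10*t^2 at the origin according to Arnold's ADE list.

The Hessian of f at 0 is [[-4, -8], [-8, -20]] with rank 2, so corank 0. A Groebner basis of the Jacobian ideal J(f) in C{s,t} is {s, t}; counting standard monomials gives mu = 1. Corank 0: nondegenerate Morse point, so A_1.

A_1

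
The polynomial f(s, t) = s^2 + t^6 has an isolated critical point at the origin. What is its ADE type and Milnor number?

The Hessian of f at 0 is [[2, 0], [0, 0]] with rank 1, so corank 1. A Groebner basis of the Jacobian ideal J(f) in C{s,t} is {t^5, s}; counting standard monomials gives mu = 5. Corank 1: A-series; mu = 5 gives A_5.

Type A_5, Milnor number mu = 5.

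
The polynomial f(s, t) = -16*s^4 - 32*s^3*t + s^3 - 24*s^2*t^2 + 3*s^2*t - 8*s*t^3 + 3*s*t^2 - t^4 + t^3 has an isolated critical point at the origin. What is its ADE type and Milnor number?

Type E_{6}, Milnor number mu = 6.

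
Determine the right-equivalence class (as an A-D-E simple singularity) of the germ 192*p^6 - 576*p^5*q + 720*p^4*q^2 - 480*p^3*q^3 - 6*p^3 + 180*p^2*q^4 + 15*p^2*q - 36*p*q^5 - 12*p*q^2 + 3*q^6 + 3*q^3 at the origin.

The Hessian of f at 0 has rank 0. Corank 2; j^3 = -3*(p - q)^2*(2*p - q) has shape L^2 M (L != M), so D-series; mu = 7 gives D_7.

D_{7}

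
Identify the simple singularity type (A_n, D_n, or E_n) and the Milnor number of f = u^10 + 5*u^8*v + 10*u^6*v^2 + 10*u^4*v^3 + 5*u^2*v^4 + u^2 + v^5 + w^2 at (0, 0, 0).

Type A_4, Milnor number mu = 4.

The Hessian of f at 0 has rank 2. Corank 1: A-series; mu = 4 gives A_4.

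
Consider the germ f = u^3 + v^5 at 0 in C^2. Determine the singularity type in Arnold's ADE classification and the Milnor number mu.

The Hessian of f at 0 is [[0, 0], [0, 0]] with rank 0, so corank 2. A Groebner basis of the Jacobian ideal J(f) in C{u,v} is {v^4, u^2}; counting standard monomials gives mu = 8. Corank 2; j^3 = u^3 is a perfect cube, so E-series; the 5-jet and mu = 8 give E_8.

Type E8, Milnor number mu = 8.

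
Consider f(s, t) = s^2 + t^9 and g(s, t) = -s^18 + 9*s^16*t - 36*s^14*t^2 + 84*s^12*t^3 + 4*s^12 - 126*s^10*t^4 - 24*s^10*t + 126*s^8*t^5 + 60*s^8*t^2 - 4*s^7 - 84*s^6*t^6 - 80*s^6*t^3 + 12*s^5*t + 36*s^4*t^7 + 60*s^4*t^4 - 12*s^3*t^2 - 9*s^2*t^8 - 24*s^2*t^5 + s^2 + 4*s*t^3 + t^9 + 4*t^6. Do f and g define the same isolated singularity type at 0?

Yes.

The Hessian of f at 0 has rank 1. Corank 1: A-series; mu = 8 gives A_8. The Hessian of g at 0 has rank 1. Corank 1: A-series; mu = 8 gives A_8. Both have type A_8, hence right-equivalent.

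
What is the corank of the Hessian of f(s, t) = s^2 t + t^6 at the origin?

The Hessian at 0 is [[0, 0], [0, 0]] of rank 0; hence corank 2.

2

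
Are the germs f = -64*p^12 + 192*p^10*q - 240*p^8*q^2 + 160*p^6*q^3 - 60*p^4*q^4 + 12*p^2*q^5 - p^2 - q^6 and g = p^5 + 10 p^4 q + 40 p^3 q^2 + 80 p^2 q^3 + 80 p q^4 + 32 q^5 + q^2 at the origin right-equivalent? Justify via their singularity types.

No.

The Hessian of f at 0 has rank 1. Corank 1: A-series; mu = 5 gives A_5. The Hessian of g at 0 has rank 1. Corank 1: A-series; mu = 4 gives A_4. f is A_5 but g is A_4, hence not right-equivalent.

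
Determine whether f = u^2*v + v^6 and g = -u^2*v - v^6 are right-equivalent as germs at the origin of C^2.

Yes.

The Hessian of f at 0 is [[0, 0], [0, 0]] with rank 0, so corank 2. A Groebner basis of the Jacobian ideal J(f) in C{u,v} is {u^2/6 + v^5, u^3, u*v}; counting standard monomials gives mu = 7. Corank 2; j^3 = u^2*v has shape L^2 M (L != M), so D-series; mu = 7 gives D_7. The Hessian of g at 0 is [[0, 0], [0, 0]] with rank 0, so corank 2. A Groebner basis of the Jacobian ideal J(g) in C{u,v} is {u^2/6 + v^5, u^3, u*v}; counting standard monomials gives mu = 7. Corank 2; j^3 = -u^2*v has shape L^2 M (L != M), so D-series; mu = 7 gives D_7. Both have type D_7, hence right-equivalent.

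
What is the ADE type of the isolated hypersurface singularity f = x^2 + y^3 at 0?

The Hessian of f at 0 has rank 1. Corank 1: A-series; mu = 2 gives A_2.

A2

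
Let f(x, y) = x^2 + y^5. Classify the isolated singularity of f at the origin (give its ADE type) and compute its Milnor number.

Type A_4, Milnor number mu = 4.

The Hessian of f at 0 has rank 1. Corank 1: A-series; mu = 4 gives A_4.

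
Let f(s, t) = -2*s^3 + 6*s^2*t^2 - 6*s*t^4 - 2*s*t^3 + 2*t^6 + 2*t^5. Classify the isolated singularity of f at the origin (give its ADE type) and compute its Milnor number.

Type E_7, Milnor number mu = 7.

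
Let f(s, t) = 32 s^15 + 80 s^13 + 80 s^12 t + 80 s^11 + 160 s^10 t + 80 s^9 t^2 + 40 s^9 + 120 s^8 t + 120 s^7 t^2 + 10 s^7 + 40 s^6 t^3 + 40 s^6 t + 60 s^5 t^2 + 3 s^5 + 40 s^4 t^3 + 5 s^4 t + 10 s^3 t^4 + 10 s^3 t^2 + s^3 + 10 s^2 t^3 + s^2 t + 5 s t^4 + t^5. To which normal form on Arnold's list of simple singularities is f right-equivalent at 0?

The Hessian of f at 0 has rank 0. Corank 2; j^3 = s^2*(s + t) has shape L^2 M (L != M), so D-series; mu = 6 gives D_6.

D6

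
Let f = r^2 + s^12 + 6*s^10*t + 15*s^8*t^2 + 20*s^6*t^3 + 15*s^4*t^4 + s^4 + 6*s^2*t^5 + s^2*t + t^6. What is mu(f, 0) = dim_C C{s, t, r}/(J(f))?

7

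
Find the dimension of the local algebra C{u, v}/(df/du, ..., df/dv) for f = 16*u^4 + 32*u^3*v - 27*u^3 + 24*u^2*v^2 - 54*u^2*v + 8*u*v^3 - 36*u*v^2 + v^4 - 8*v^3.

6

The Hessian of f at 0 is [[0, 0], [0, 0]] with rank 0, so corank 2. A Groebner basis of the Jacobian ideal J(f) in C{u,v} is {v^4, u*v^2 + 11*v^3/18, u^2 + 4*u*v/3 + 4*v^2/9}; counting standard monomials gives mu = 6. Corank 2; j^3 = -(3*u + 2*v)^3 is a perfect cube, so E-series; the 4-jet and mu = 6 give E_6.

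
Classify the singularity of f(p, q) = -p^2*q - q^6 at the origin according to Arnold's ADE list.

D_{7}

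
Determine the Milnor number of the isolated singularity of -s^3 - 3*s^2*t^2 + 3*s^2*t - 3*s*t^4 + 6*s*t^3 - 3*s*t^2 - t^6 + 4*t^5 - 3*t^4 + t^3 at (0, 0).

8

The Hessian of f at 0 is [[0, 0], [0, 0]] with rank 0, so corank 2. A Groebner basis of the Jacobian ideal J(f) in C{s,t} is {t^4, s^3 - 3*s^2*t - 3*s^2/2 + 3*s*t + 2*t^3 - 3*t^2/2, s^2/2 + s*t^2 - s*t - t^3 + t^2/2}; counting standard monomials gives mu = 8. Corank 2; j^3 = -(s - t)^3 is a perfect cube, so E-series; the 5-jet and mu = 8 give E_8.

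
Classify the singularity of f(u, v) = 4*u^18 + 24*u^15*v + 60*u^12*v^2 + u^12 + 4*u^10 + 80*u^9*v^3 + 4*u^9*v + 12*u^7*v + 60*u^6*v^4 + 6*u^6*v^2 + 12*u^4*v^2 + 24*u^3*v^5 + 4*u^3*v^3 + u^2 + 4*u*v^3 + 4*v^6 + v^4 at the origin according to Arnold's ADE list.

A_{3}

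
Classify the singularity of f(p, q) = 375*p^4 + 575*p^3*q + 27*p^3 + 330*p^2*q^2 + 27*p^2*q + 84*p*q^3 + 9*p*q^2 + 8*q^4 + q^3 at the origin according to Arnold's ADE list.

The Hessian of f at 0 is [[0, 0], [0, 0]] with rank 0, so corank 2. A Groebner basis of the Jacobian ideal J(f) in C{p,q} is {19683*p^2/25 + 13122*p*q/25 + q^4 + 27*q^3/25 + 2187*q^2/25, p^3 + 297*p^2/25 + 198*p*q/25 + 4*q^3/75 + 33*q^2/25, p^2*q - 567*p^2/25 - 378*p*q/25 - 32*q^3/225 - 63*q^2/25, 162*p^2/5 + p*q^2 + 108*p*q/5 + 17*q^3/45 + 18*q^2/5}; counting standard monomials gives mu = 7. Corank 2; j^3 = (3*p + q)^3 is a perfect cube, so E-series; the 4-jet and mu = 7 give E_7.

E_7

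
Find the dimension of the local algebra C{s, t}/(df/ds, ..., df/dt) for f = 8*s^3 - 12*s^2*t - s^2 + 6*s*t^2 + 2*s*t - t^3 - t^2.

2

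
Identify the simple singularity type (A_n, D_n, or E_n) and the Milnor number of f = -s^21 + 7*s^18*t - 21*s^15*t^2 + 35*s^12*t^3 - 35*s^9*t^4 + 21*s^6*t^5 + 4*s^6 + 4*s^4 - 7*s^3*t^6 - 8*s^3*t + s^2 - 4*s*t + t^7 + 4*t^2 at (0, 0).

The Hessian of f at 0 has rank 1. Corank 1: A-series; mu = 6 gives A_6.

Type A6, Milnor number mu = 6.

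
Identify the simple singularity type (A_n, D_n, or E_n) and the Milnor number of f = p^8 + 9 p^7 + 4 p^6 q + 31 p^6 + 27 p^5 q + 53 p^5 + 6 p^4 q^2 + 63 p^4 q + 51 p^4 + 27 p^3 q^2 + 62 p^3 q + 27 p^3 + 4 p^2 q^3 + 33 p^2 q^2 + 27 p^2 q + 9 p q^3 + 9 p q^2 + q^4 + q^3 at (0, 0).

The Hessian of f at 0 has rank 0. Corank 2; j^3 = (3*p + q)^3 is a perfect cube, so E-series; the 4-jet and mu = 7 give E_7.

Type E7, Milnor number mu = 7.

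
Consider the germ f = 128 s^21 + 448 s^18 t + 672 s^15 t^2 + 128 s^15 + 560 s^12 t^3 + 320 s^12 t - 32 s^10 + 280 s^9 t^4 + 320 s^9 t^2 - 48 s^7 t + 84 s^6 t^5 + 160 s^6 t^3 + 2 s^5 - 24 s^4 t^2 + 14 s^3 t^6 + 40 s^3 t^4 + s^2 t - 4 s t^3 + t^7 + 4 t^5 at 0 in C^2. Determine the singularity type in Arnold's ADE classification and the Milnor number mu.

Type D_{8}, Milnor number mu = 8.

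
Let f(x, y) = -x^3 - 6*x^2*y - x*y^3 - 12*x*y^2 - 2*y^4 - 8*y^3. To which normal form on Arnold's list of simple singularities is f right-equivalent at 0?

E_7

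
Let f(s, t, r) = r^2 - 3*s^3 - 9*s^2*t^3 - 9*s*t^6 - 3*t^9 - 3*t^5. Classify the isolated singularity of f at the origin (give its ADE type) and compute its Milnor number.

Type E_8, Milnor number mu = 8.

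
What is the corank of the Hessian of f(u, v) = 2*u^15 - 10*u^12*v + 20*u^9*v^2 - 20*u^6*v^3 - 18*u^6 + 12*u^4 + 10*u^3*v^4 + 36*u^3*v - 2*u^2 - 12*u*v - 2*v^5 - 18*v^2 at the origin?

1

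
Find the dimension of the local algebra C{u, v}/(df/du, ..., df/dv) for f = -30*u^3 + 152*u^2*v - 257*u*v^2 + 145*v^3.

4

The Hessian of f at 0 has rank 0. Corank 2; j^3 = -(3*u - 5*v)*(10*u^2 - 34*u*v + 29*v^2) splits into three distinct lines over C (the quadratic factor has nonzero discriminant), so D_4.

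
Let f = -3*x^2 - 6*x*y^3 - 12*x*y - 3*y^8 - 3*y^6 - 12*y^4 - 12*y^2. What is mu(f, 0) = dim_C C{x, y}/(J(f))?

7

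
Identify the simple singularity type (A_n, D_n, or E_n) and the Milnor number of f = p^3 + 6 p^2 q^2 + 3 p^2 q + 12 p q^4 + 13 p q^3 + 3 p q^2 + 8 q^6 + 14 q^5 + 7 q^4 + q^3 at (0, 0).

Type E_{7}, Milnor number mu = 7.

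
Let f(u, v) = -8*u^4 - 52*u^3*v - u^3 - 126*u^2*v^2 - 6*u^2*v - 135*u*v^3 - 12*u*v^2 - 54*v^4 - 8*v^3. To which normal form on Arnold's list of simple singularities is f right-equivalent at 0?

The Hessian of f at 0 has rank 0. Corank 2; j^3 = -(u + 2*v)^3 is a perfect cube, so E-series; the 4-jet and mu = 7 give E_7.

E7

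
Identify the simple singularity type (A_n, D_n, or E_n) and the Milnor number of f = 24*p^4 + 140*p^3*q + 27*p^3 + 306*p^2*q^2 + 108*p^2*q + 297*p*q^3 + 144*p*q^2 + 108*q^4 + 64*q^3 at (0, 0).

Type E_{7}, Milnor number mu = 7.

The Hessian of f at 0 has rank 0. Corank 2; j^3 = (3*p + 4*q)^3 is a perfect cube, so E-series; the 4-jet and mu = 7 give E_7.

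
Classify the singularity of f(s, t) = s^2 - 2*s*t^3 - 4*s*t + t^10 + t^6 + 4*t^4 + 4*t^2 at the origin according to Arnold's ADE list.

A_9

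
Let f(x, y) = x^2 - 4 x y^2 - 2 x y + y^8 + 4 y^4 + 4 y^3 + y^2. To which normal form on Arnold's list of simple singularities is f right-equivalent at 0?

The Hessian of f at 0 has rank 1. Corank 1: A-series; mu = 7 gives A_7.

A_{7}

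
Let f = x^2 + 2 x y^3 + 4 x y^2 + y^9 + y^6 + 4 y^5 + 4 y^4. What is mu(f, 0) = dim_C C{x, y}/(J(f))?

The Hessian of f at 0 has rank 1. Corank 1: A-series; mu = 8 gives A_8.

8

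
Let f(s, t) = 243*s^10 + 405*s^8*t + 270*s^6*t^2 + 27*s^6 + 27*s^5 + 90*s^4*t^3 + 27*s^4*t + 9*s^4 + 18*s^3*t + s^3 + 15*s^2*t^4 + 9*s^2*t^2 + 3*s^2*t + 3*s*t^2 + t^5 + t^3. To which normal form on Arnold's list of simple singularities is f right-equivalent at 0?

E_8

The Hessian of f at 0 has rank 0. Corank 2; j^3 = (s + t)^3 is a perfect cube, so E-series; the 5-jet and mu = 8 give E_8.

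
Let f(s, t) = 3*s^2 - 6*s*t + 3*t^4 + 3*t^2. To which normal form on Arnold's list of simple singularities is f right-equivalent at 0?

A3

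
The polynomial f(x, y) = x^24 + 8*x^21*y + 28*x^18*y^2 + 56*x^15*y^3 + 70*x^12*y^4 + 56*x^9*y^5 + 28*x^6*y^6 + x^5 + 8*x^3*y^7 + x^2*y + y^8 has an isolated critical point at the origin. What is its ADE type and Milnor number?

The Hessian of f at 0 has rank 0. Corank 2; j^3 = x^2*y has shape L^2 M (L != M), so D-series; mu = 9 gives D_9.

Type D9, Milnor number mu = 9.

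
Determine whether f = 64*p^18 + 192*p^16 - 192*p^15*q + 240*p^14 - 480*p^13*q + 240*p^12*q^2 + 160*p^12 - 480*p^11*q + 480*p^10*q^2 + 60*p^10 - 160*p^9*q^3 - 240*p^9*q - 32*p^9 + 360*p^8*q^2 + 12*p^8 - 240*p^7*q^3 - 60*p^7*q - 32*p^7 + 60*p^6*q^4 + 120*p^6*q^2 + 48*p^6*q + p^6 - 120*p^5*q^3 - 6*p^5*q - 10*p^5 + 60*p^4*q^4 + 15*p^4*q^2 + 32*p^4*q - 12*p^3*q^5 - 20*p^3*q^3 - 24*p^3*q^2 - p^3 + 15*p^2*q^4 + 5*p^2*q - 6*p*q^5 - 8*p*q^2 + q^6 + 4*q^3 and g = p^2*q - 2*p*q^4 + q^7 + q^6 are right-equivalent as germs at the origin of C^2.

Yes.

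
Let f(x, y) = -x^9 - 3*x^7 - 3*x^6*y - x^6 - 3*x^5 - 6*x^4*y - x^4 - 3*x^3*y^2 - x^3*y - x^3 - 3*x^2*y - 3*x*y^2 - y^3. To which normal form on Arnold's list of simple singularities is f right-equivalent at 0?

The Hessian of f at 0 is [[0, 0], [0, 0]] with rank 0, so corank 2. A Groebner basis of the Jacobian ideal J(f) in C{x,y} is {3*x^2 + 6*x*y + y^4 - y^3 + 3*y^2, x^3 + 3*x^2 + 6*x*y + 3*y^2, x^2*y - 3*x^2 - 6*x*y - 3*y^2, 2*x^2 + x*y^2 + 4*x*y + y^3/3 + 2*y^2}; counting standard monomials gives mu = 7. Corank 2; j^3 = -(x + y)^3 is a perfect cube, so E-series; the 4-jet and mu = 7 give E_7.

E_7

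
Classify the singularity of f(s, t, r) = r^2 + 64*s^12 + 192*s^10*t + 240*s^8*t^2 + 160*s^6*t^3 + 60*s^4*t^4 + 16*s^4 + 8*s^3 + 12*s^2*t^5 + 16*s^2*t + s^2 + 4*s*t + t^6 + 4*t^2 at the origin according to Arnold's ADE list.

The Hessian of f at 0 has rank 2. Corank 1: A-series; mu = 5 gives A_5.

A_{5}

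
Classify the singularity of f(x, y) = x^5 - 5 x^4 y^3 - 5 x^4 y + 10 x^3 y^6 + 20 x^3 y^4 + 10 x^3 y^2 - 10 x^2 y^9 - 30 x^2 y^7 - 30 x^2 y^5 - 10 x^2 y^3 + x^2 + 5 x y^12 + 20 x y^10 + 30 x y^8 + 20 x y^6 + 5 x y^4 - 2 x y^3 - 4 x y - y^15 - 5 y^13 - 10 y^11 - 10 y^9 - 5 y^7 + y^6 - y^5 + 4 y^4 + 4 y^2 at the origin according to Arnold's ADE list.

A_{4}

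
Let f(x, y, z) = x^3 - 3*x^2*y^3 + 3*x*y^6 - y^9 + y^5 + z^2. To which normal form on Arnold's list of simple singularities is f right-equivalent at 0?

The Hessian of f at 0 is [[0, 0, 0], [0, 0, 0], [0, 0, 2]] with rank 1, so corank 2. A Groebner basis of the Jacobian ideal J(f) in C{x,y,z} is {-x^2/2 + x*y^3, y^4, x^3, x^2*y, z}; counting standard monomials gives mu = 8. Corank 2; j^3 = x^3 is a perfect cube, so E-series; the 5-jet and mu = 8 give E_8.

E_{8}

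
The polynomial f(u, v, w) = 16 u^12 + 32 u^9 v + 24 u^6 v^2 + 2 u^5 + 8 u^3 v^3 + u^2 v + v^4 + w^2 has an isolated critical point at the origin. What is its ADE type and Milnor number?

Type D_5, Milnor number mu = 5.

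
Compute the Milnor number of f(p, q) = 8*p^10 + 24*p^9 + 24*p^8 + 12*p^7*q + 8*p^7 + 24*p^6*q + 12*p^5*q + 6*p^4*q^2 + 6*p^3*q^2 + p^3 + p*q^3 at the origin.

7

The Hessian of f at 0 has rank 0. Corank 2; j^3 = p^3 is a perfect cube, so E-series; the 4-jet and mu = 7 give E_7.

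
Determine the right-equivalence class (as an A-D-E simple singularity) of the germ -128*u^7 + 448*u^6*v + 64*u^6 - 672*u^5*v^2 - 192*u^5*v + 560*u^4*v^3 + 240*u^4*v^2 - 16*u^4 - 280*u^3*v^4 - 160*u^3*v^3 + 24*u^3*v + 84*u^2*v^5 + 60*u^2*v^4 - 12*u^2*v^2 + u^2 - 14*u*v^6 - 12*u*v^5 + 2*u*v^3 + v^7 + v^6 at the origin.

A6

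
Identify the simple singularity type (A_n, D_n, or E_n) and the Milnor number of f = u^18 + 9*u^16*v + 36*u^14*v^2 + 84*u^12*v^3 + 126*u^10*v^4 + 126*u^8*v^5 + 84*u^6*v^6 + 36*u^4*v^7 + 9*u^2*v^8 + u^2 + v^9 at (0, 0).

Type A8, Milnor number mu = 8.

The Hessian of f at 0 has rank 1. Corank 1: A-series; mu = 8 gives A_8.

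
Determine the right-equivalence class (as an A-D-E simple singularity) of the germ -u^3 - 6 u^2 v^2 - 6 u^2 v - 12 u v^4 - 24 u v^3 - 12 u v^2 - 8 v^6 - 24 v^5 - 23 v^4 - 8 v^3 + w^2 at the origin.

E_6

The Hessian of f at 0 has rank 1. Corank 2; j^3 = -(u + 2*v)^3 is a perfect cube, so E-series; the 4-jet and mu = 6 give E_6.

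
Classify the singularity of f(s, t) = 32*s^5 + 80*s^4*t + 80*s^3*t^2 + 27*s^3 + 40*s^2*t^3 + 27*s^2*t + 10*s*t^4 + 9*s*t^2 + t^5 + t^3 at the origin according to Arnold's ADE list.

The Hessian of f at 0 has rank 0. Corank 2; j^3 = (3*s + t)^3 is a perfect cube, so E-series; the 5-jet and mu = 8 give E_8.

E_8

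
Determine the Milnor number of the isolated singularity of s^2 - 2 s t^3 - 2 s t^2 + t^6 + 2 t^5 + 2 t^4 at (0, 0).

3

The Hessian of f at 0 has rank 1. Corank 1: A-series; mu = 3 gives A_3.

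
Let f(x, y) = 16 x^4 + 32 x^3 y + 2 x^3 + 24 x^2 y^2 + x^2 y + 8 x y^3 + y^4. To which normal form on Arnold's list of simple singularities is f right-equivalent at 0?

D_{5}

The Hessian of f at 0 is [[0, 0], [0, 0]] with rank 0, so corank 2. A Groebner basis of the Jacobian ideal J(f) in C{x,y} is {x*y^2, -x*y/8 + y^3, x^2 + x*y/2}; counting standard monomials gives mu = 5. Corank 2; j^3 = x^2*(2*x + y) has shape L^2 M (L != M), so D-series; mu = 5 gives D_5.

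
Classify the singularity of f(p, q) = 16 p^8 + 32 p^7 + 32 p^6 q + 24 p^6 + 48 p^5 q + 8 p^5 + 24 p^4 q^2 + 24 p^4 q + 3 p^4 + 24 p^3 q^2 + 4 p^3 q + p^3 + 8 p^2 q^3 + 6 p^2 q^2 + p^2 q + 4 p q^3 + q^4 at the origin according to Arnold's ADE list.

The Hessian of f at 0 is [[0, 0], [0, 0]] with rank 0, so corank 2. A Groebner basis of the Jacobian ideal J(f) in C{p,q} is {p*q^2, -p*q/4 + q^3, p^2 + p*q}; counting standard monomials gives mu = 5. Corank 2; j^3 = p^2*(p + q) has shape L^2 M (L != M), so D-series; mu = 5 gives D_5.

D_5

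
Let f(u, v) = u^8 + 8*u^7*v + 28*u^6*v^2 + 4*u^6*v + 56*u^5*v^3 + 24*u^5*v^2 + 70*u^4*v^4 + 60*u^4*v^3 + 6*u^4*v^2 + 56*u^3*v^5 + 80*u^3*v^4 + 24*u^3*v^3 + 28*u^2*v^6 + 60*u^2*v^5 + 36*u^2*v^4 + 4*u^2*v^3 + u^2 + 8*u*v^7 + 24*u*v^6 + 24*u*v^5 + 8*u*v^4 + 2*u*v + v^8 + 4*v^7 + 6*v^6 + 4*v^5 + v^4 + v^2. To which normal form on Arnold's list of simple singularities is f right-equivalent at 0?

A3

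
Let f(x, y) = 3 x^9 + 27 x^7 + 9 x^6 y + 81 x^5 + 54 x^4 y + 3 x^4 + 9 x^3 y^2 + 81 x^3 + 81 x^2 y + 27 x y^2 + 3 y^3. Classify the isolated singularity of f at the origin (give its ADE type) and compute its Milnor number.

Type E_6, Milnor number mu = 6.

The Hessian of f at 0 has rank 0. Corank 2; j^3 = 3*(3*x + y)^3 is a perfect cube, so E-series; the 4-jet and mu = 6 give E_6.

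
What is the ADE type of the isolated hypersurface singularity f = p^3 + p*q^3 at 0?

E7

The Hessian of f at 0 is [[0, 0], [0, 0]] with rank 0, so corank 2. A Groebner basis of the Jacobian ideal J(f) in C{p,q} is {p^3, p*q^2, 3*p^2 + q^3}; counting standard monomials gives mu = 7. Corank 2; j^3 = p^3 is a perfect cube, so E-series; the 4-jet and mu = 7 give E_7.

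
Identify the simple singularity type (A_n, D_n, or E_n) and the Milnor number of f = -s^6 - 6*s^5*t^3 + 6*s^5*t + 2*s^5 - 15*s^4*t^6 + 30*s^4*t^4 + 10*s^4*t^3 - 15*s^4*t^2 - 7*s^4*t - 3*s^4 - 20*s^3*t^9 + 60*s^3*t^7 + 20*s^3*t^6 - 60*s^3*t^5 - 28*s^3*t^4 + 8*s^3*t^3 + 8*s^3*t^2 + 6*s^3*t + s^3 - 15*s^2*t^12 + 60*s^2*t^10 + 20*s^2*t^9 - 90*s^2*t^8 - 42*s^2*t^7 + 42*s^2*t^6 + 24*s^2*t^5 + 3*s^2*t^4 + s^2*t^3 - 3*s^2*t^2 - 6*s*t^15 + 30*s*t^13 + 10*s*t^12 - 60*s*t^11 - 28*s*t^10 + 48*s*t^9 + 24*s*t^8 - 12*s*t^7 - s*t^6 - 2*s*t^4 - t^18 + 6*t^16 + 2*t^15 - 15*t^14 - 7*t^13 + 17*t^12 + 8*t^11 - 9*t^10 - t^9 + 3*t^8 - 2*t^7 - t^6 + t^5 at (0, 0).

Type E8, Milnor number mu = 8.

The Hessian of f at 0 has rank 0. Corank 2; j^3 = s^3 is a perfect cube, so E-series; the 5-jet and mu = 8 give E_8.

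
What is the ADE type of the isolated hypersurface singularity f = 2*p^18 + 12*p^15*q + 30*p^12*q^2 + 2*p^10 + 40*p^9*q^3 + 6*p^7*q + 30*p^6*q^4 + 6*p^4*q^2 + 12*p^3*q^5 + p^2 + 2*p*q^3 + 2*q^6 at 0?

A_5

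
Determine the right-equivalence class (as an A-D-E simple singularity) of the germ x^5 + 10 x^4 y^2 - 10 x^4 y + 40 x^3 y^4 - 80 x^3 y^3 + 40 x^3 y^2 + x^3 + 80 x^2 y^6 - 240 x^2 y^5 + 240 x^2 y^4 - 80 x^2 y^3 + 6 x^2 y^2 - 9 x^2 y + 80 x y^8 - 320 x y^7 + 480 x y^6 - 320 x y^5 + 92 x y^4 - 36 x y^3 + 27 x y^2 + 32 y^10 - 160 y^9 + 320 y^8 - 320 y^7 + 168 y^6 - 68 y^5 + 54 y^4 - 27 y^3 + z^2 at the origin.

The Hessian of f at 0 has rank 1. Corank 2; j^3 = (x - 3*y)^3 is a perfect cube, so E-series; the 5-jet and mu = 8 give E_8.

E_{8}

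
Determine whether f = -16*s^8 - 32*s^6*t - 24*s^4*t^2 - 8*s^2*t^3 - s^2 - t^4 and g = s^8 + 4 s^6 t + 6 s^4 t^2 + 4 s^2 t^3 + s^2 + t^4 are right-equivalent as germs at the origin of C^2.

Yes.

The Hessian of f at 0 has rank 1. Corank 1: A-series; mu = 3 gives A_3. The Hessian of g at 0 has rank 1. Corank 1: A-series; mu = 3 gives A_3. Both have type A_3, hence right-equivalent.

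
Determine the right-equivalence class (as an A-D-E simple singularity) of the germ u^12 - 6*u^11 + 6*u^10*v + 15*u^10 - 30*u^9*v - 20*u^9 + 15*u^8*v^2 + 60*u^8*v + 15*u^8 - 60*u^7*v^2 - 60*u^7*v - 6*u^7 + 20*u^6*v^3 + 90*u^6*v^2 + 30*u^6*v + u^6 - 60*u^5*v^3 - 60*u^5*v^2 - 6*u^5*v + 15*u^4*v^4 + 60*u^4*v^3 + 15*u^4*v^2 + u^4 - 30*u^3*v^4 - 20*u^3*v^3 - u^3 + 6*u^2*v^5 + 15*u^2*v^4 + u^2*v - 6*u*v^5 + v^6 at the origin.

The Hessian of f at 0 is [[0, 0], [0, 0]] with rank 0, so corank 2. A Groebner basis of the Jacobian ideal J(f) in C{u,v} is {u*v/6 + v^5, u*v^2, u^2 - u*v}; counting standard monomials gives mu = 7. Corank 2; j^3 = -u^2*(u - v) has shape L^2 M (L != M), so D-series; mu = 7 gives D_7.

D_7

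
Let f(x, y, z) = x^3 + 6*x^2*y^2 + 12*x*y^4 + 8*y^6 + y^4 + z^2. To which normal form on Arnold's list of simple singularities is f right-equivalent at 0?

E_{6}

The Hessian of f at 0 has rank 1. Corank 2; j^3 = x^3 is a perfect cube, so E-series; the 4-jet and mu = 6 give E_6.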